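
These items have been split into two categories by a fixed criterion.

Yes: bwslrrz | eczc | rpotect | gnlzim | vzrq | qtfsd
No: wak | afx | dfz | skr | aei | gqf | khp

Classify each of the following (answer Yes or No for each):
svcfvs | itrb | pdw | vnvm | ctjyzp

One predicate separates the groups cleanly: length ≥ 4.
Yes: svcfvs, since length 6. Yes: itrb, since length 4. No: pdw, since length 3. Yes: vnvm, since length 4. Yes: ctjyzp, since length 6.

Yes, Yes, No, Yes, Yes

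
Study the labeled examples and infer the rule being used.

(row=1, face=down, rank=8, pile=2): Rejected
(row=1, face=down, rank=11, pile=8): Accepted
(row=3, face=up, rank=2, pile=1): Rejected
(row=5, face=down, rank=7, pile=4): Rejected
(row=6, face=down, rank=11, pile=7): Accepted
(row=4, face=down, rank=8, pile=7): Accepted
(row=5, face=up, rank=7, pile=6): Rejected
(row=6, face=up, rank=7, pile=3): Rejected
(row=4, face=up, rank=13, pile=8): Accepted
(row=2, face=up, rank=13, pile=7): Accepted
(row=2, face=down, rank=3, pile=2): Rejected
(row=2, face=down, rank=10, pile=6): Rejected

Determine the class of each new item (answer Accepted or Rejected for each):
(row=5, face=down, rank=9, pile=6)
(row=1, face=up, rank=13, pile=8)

Rejected, Accepted

The rule appears to be: pile ≥ 7.
(row=5, face=down, rank=9, pile=6): pile = 6 — doesn't match, so Rejected. (row=1, face=up, rank=13, pile=8): pile = 8 — checks out, so Accepted.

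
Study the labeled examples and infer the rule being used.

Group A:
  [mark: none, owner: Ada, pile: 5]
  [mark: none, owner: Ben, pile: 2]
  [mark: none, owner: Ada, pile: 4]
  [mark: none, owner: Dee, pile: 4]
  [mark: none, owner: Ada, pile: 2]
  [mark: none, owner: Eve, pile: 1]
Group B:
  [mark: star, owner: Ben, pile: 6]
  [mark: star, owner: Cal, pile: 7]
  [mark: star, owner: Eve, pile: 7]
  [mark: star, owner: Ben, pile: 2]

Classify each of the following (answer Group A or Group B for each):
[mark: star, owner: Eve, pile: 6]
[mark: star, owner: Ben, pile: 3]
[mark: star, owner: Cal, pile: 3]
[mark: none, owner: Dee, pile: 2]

All 'Group A' examples share one property — mark is none — and every 'Group B' example lacks it.

Group B, Group B, Group B, Group A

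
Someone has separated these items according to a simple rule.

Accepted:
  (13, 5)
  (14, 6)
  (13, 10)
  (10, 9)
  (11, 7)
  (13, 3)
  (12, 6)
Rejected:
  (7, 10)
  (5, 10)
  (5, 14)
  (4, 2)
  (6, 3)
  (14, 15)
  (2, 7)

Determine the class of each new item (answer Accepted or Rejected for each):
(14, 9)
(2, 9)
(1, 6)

Accepted, Rejected, Rejected

The distinguishing property — first > second AND sum ≥ 15 — holds for all the 'Accepted' cases and none of the 'Rejected' cases.
(14, 9) → 14 > 9, 14+9 = 23 → Accepted.
(2, 9) → 2 < 9, 2+9 = 11 → Rejected.
(1, 6) → 1 < 6, 1+6 = 7 → Rejected.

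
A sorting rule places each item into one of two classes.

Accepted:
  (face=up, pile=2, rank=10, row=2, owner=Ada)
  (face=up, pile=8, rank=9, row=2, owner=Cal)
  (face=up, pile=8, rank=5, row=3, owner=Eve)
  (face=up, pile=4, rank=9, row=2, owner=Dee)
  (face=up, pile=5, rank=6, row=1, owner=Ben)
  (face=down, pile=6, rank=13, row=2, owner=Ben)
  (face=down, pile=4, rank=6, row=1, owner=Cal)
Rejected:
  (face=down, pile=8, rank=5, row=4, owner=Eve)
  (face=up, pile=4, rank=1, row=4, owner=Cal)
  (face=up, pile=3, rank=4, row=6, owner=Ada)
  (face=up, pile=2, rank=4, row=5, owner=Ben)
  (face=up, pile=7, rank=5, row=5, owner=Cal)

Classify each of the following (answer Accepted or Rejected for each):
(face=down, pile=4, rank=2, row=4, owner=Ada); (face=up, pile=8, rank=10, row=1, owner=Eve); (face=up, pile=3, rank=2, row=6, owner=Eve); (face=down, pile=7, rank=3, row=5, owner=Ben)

Rejected, Accepted, Rejected, Rejected

The common property of the 'Accepted' items is: row ≤ 3. No 'Rejected' item has it.
Rejected: (face=down, pile=4, rank=2, row=4, owner=Ada), since row = 4. Accepted: (face=up, pile=8, rank=10, row=1, owner=Eve), since row = 1. Rejected: (face=up, pile=3, rank=2, row=6, owner=Eve), since row = 6. Rejected: (face=down, pile=7, rank=3, row=5, owner=Ben), since row = 5.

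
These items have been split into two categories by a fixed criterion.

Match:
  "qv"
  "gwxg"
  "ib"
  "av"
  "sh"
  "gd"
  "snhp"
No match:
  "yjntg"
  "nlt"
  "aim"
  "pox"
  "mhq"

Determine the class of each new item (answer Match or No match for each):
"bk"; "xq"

Match, Match

Comparing the two groups points to one rule — even length.
"bk": length 2, satisfies this → Match.
"xq": length 2, satisfies this → Match.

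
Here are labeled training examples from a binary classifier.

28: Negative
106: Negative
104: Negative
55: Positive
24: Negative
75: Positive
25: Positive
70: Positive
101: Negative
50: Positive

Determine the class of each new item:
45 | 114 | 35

Checking candidate rules against both groups, what survives is: multiple of 5.
45: 45 = 5·9, checks out → Positive.
114: 114 = 5·22 + 4, does not pass → Negative.
35: 35 = 5·7, checks out → Positive.

Positive, Negative, Positive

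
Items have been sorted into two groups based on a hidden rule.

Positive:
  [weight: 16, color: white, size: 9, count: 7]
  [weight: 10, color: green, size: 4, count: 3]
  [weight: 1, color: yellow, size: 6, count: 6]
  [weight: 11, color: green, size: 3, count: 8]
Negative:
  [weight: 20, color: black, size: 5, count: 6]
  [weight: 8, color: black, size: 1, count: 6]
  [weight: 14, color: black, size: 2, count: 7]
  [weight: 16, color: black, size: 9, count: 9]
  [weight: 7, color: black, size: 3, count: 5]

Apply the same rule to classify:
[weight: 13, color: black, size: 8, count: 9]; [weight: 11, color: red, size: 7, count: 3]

All 'Positive' examples share one property — color is not black — and every 'Negative' example lacks it.
[weight: 13, color: black, size: 8, count: 9]: Negative (color is black). [weight: 11, color: red, size: 7, count: 3]: Positive (color is red).

Negative, Positive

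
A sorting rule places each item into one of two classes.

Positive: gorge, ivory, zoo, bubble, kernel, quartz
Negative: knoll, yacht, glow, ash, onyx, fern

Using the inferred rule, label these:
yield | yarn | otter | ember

The common property of the 'Positive' items is: has ≥ 2 vowels. No 'Negative' item has it.
yield: 2 vowels, passes → Positive. yarn: 1 vowel, doesn't match → Negative. otter: 2 vowels, passes → Positive. ember: 2 vowels, passes → Positive.

Positive, Negative, Positive, Positive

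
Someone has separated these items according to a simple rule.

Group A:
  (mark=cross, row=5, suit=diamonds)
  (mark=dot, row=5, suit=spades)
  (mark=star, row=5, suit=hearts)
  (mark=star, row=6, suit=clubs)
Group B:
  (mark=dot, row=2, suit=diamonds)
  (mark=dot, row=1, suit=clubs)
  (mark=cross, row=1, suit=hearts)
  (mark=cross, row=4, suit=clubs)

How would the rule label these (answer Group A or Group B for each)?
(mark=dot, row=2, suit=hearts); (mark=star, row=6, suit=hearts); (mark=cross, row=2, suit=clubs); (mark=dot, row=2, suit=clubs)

The distinguishing property — row ≥ 5 — holds for all the 'Group A' cases and none of the 'Group B' cases.
(mark=dot, row=2, suit=hearts): row = 2, doesn't qualify → Group B.
(mark=star, row=6, suit=hearts): row = 6, qualifies → Group A.
(mark=cross, row=2, suit=clubs): row = 2, doesn't qualify → Group B.
(mark=dot, row=2, suit=clubs): row = 2, doesn't qualify → Group B.

Group B, Group A, Group B, Group B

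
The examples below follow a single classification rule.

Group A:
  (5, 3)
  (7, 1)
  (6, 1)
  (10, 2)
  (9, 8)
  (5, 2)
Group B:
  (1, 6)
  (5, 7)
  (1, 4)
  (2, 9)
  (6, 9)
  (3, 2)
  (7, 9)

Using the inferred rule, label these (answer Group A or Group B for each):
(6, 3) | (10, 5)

Group A, Group A

A rule that fits every label: first > second AND sum ≥ 7 — true of each 'Group A' example, false of each 'Group B' one.
(6, 3): Group A (6 > 3, 6+3 = 9).
(10, 5): Group A (10 > 5, 10+5 = 15).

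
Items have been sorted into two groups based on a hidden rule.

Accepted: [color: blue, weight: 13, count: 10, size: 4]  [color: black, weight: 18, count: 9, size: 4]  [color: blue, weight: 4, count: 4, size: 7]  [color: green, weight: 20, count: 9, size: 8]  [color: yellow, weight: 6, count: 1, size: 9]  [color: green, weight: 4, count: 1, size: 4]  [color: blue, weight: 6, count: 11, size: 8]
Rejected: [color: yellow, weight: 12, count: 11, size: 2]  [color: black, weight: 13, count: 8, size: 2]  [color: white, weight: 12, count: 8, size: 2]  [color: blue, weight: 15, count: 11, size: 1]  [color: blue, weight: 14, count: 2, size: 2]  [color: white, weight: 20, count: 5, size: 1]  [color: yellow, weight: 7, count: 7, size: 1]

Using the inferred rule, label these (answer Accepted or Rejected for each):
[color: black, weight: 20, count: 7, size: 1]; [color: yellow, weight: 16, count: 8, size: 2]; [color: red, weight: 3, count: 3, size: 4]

Every 'Accepted' example satisfies: size ≥ 4. None of the 'Rejected' examples do.
[color: black, weight: 20, count: 7, size: 1] → size = 1 → Rejected. [color: yellow, weight: 16, count: 8, size: 2] → size = 2 → Rejected. [color: red, weight: 3, count: 3, size: 4] → size = 4 → Accepted.

Rejected, Rejected, Accepted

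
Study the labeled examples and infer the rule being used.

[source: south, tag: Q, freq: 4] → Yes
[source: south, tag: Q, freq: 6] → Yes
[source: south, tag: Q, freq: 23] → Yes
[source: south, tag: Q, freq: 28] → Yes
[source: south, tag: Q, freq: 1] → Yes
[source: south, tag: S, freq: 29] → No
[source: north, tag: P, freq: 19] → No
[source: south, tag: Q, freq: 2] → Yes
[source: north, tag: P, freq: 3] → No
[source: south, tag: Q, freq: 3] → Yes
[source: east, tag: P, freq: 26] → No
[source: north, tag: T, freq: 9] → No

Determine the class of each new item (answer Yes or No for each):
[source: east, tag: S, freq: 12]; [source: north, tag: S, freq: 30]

The rule appears to be: tag is Q.
[source: east, tag: S, freq: 12]: tag is S, doesn't qualify → No. [source: north, tag: S, freq: 30]: tag is S, doesn't qualify → No.

No, No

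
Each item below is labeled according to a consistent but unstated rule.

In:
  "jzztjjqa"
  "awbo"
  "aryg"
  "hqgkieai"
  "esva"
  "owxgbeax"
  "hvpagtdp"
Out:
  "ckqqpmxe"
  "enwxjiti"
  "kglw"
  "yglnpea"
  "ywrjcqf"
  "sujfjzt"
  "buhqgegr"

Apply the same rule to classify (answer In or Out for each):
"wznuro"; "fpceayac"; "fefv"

The pattern is that an item is 'In' exactly when: even length AND contains 'a'.

Out, In, Out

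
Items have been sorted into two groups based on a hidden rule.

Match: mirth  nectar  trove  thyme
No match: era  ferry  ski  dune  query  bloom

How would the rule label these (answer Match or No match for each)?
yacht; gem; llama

Rule: contains 't'. This holds for each 'Match' example and fails for each 'No match' one.

Match, No match, No match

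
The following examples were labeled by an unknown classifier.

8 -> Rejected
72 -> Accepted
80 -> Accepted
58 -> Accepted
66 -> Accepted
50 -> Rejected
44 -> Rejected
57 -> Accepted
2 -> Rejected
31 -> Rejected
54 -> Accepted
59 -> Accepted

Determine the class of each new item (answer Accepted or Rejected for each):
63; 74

The pattern is that an item is 'Accepted' exactly when: at least 54.
63: 63 ≥ 54, has this property → Accepted.
74: 74 ≥ 54, has this property → Accepted.

Accepted, Accepted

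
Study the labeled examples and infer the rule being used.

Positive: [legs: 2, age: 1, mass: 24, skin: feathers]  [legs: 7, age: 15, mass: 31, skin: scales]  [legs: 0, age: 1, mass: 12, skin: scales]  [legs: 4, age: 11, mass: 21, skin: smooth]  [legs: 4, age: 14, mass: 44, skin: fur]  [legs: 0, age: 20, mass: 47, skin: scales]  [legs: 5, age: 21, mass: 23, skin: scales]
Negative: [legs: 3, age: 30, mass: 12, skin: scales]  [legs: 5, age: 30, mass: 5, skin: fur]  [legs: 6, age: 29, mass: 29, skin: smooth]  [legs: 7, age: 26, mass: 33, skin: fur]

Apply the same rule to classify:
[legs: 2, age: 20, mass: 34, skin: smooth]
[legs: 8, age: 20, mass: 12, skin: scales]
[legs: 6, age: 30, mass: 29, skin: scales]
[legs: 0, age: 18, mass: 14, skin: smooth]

Positive, Positive, Negative, Positive

The common property of the 'Positive' items is: age ≤ 21. No 'Negative' item has it.
Positive: [legs: 2, age: 20, mass: 34, skin: smooth], since age = 20.
Positive: [legs: 8, age: 20, mass: 12, skin: scales], since age = 20.
Negative: [legs: 6, age: 30, mass: 29, skin: scales], since age = 30.
Positive: [legs: 0, age: 18, mass: 14, skin: smooth], since age = 18.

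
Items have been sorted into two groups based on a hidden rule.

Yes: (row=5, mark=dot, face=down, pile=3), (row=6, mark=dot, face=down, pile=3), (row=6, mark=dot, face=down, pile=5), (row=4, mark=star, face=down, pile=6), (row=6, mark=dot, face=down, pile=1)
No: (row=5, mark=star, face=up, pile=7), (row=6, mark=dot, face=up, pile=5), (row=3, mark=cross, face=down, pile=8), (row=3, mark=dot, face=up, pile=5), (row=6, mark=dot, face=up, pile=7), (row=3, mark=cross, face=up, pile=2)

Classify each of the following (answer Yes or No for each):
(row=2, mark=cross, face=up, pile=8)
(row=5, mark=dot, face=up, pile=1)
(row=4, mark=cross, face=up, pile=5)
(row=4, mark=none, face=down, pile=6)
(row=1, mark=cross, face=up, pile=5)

The rule appears to be: face is down AND row ≥ 4.
No: (row=2, mark=cross, face=up, pile=8), since face is up, row = 2. No: (row=5, mark=dot, face=up, pile=1), since face is up, row = 5. No: (row=4, mark=cross, face=up, pile=5), since face is up, row = 4. Yes: (row=4, mark=none, face=down, pile=6), since face is down, row = 4. No: (row=1, mark=cross, face=up, pile=5), since face is up, row = 1.

No, No, No, Yes, No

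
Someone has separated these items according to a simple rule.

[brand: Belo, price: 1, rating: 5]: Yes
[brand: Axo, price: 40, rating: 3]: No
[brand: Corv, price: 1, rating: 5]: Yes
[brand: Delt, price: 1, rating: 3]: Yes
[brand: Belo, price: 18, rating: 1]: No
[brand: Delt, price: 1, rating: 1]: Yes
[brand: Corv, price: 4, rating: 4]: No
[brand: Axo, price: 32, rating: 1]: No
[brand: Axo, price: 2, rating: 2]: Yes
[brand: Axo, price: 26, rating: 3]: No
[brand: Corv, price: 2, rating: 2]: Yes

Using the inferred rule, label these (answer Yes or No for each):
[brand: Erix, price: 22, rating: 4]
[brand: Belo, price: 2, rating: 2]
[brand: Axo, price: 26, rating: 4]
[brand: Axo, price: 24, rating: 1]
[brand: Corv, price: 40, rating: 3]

No, Yes, No, No, No

The simplest hypothesis consistent with all the labels is: price ≤ 2.
[brand: Erix, price: 22, rating: 4] → price = 22 → No.
[brand: Belo, price: 2, rating: 2] → price = 2 → Yes.
[brand: Axo, price: 26, rating: 4] → price = 26 → No.
[brand: Axo, price: 24, rating: 1] → price = 24 → No.
[brand: Corv, price: 40, rating: 3] → price = 40 → No.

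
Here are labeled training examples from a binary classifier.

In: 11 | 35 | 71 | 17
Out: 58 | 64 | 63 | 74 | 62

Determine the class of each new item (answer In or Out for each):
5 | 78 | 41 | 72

In, Out, In, Out

The classifier is using: ≡ 5 (mod 6).
5: In (5 mod 6 = 5).
78: Out (78 mod 6 = 0).
41: In (41 mod 6 = 5).
72: Out (72 mod 6 = 0).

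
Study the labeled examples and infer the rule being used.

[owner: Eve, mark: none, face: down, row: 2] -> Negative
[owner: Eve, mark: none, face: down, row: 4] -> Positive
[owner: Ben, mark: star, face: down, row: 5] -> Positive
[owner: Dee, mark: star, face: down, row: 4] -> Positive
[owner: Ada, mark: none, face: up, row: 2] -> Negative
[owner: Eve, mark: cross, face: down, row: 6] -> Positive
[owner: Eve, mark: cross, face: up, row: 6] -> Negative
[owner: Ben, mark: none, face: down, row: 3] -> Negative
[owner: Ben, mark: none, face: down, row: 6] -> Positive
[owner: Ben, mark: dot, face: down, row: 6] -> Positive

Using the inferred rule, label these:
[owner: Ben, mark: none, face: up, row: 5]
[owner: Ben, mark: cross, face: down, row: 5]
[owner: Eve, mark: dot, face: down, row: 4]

Negative, Positive, Positive

'Positive' ⟺ face is down AND row ≥ 4.
[owner: Ben, mark: none, face: up, row: 5] → face is up, row = 5 → Negative. [owner: Ben, mark: cross, face: down, row: 5] → face is down, row = 5 → Positive. [owner: Eve, mark: dot, face: down, row: 4] → face is down, row = 4 → Positive.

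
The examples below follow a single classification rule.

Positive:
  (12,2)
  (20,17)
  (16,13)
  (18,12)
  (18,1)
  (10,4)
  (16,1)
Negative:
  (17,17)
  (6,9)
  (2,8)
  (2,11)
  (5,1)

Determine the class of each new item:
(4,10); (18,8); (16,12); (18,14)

Negative, Positive, Positive, Positive

The classifier is using: first > second AND first is even.
(4,10) — 4 < 10, first 4, hence Negative.
(18,8) — 18 > 8, first 18, hence Positive.
(16,12) — 16 > 12, first 16, hence Positive.
(18,14) — 18 > 14, first 18, hence Positive.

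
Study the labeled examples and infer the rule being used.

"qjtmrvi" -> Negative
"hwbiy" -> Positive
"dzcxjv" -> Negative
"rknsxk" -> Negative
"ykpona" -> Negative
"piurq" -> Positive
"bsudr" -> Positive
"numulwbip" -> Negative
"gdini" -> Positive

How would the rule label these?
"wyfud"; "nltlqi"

Positive, Negative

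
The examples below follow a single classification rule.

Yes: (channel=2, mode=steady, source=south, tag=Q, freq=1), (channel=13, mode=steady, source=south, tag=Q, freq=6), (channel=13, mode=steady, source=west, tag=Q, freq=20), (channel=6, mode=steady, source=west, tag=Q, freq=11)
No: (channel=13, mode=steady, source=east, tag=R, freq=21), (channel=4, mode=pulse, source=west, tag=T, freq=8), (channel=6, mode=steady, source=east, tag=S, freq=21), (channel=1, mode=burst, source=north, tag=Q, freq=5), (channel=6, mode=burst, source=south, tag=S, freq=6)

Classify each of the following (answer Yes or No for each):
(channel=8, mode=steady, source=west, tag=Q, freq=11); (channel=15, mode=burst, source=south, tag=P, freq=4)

Yes, No

The common property of the 'Yes' items is: tag is Q AND mode is steady. No 'No' item has it.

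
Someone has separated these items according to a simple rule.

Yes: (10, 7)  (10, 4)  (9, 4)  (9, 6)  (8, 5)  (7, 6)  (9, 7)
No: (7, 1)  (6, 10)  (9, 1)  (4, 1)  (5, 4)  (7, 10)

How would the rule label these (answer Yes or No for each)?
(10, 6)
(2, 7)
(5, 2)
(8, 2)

Yes, No, No, No

All 'Yes' examples share one property — first > second AND sum ≥ 13 — and every 'No' example lacks it.
(10, 6) → 10 > 6, 10+6 = 16 → Yes.
(2, 7) → 2 < 7, 2+7 = 9 → No.
(5, 2) → 5 > 2, 5+2 = 7 → No.
(8, 2) → 8 > 2, 8+2 = 10 → No.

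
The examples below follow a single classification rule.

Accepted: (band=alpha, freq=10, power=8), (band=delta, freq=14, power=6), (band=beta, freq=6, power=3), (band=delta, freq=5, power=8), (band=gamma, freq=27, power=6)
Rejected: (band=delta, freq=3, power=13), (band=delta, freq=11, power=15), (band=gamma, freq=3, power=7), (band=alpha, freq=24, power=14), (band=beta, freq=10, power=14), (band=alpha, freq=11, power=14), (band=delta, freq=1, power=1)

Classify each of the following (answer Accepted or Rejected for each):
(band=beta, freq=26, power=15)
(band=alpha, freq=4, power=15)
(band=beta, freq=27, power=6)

The classifier is using: power ≤ 8 AND freq ≥ 5.
(band=beta, freq=26, power=15) → power = 15, freq = 26 → Rejected.
(band=alpha, freq=4, power=15) → power = 15, freq = 4 → Rejected.
(band=beta, freq=27, power=6) → power = 6, freq = 27 → Accepted.

Rejected, Rejected, Accepted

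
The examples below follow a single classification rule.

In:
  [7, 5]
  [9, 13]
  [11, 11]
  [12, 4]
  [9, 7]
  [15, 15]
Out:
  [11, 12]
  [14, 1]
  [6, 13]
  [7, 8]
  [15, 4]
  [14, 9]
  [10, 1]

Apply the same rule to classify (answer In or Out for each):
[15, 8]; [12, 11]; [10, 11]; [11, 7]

All 'In' examples share one property — sum is even — and every 'Out' example lacks it.

Out, Out, Out, In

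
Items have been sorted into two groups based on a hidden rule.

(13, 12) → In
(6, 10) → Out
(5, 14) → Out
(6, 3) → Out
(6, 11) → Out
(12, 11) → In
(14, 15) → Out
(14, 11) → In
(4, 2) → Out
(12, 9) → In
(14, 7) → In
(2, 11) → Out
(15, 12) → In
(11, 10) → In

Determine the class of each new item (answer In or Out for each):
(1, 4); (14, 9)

All 'In' examples share one property — first > second AND sum ≥ 13 — and every 'Out' example lacks it.
(1, 4): 1 < 4, 1+4 = 5 — does not pass, so Out. (14, 9): 14 > 9, 14+9 = 23 — has this property, so In.

Out, In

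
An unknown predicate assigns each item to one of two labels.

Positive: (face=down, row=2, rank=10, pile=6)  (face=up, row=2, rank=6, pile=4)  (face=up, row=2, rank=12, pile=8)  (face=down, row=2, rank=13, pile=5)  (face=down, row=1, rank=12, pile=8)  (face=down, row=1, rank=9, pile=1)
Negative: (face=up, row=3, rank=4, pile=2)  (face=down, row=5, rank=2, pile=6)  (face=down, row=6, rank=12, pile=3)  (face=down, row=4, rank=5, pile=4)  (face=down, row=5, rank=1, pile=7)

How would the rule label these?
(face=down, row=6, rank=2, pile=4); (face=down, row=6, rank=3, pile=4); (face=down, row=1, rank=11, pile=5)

The rule appears to be: row ≤ 2.
(face=down, row=6, rank=2, pile=4): row = 6, doesn't match → Negative. (face=down, row=6, rank=3, pile=4): row = 6, doesn't match → Negative. (face=down, row=1, rank=11, pile=5): row = 1, qualifies → Positive.

Negative, Negative, Positive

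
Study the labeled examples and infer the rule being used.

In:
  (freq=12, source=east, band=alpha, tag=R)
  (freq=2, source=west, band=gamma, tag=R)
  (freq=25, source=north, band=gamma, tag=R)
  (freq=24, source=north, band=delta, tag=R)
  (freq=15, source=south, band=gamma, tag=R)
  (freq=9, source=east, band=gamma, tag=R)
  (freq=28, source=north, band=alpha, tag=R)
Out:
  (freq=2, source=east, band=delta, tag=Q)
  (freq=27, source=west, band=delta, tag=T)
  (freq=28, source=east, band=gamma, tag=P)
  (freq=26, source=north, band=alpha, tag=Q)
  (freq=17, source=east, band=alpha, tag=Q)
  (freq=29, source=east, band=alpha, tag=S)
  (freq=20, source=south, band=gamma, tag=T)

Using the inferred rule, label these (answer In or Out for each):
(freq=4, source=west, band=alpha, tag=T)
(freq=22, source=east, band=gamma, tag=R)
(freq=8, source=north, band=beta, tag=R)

The simplest hypothesis consistent with all the labels is: tag is R.
Out: (freq=4, source=west, band=alpha, tag=T), since tag is T.
In: (freq=22, source=east, band=gamma, tag=R), since tag is R.
In: (freq=8, source=north, band=beta, tag=R), since tag is R.

Out, In, In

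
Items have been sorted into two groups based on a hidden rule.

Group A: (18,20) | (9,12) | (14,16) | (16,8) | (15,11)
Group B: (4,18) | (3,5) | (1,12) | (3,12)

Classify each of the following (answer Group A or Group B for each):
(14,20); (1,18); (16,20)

Group A, Group B, Group A

The classifier is using: first ≥ 5.
Group A: (14,20), since first 14.
Group B: (1,18), since first 1.
Group A: (16,20), since first 16.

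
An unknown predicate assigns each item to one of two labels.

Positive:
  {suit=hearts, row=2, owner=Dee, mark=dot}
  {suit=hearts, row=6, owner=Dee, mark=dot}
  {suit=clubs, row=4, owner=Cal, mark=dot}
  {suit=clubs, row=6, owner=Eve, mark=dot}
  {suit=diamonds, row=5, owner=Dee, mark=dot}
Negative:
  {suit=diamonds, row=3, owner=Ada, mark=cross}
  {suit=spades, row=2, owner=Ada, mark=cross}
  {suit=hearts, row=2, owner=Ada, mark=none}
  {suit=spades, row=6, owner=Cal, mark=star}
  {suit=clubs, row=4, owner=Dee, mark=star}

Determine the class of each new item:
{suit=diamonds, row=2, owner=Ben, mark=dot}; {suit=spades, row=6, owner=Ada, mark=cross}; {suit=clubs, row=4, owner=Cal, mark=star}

Positive, Negative, Negative

Every 'Positive' example satisfies: mark is dot. None of the 'Negative' examples do.
{suit=diamonds, row=2, owner=Ben, mark=dot}: mark is dot, satisfies this → Positive.
{suit=spades, row=6, owner=Ada, mark=cross}: mark is cross, doesn't match → Negative.
{suit=clubs, row=4, owner=Cal, mark=star}: mark is star, doesn't match → Negative.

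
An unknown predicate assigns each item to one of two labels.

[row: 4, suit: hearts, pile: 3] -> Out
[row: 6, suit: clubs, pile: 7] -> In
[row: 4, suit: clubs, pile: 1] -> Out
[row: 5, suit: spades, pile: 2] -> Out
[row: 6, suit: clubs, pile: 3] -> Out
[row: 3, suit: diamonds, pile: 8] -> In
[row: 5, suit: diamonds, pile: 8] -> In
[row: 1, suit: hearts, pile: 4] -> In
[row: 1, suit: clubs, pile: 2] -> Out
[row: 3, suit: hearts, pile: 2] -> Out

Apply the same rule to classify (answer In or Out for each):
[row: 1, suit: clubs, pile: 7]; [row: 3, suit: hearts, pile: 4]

The common property of the 'In' items is: pile ≥ 4. No 'Out' item has it.
[row: 1, suit: clubs, pile: 7]: In (pile = 7). [row: 3, suit: hearts, pile: 4]: In (pile = 4).

In, In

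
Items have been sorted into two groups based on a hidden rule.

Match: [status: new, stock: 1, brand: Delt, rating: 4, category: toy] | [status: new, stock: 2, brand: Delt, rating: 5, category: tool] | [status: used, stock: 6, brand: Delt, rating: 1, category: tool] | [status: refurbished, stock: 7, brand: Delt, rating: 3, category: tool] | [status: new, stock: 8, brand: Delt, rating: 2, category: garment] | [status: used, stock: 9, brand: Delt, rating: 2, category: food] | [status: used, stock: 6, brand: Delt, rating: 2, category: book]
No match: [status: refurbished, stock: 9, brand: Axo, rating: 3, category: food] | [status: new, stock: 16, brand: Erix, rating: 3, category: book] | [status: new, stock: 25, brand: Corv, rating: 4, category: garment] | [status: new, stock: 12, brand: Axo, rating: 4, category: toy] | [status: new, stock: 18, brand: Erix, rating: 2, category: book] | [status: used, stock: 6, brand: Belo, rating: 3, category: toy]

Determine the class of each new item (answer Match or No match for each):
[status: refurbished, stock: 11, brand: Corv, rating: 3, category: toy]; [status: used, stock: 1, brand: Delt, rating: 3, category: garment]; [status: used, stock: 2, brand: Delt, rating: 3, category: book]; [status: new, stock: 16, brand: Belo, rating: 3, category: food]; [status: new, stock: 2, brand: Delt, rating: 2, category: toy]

No match, Match, Match, No match, Match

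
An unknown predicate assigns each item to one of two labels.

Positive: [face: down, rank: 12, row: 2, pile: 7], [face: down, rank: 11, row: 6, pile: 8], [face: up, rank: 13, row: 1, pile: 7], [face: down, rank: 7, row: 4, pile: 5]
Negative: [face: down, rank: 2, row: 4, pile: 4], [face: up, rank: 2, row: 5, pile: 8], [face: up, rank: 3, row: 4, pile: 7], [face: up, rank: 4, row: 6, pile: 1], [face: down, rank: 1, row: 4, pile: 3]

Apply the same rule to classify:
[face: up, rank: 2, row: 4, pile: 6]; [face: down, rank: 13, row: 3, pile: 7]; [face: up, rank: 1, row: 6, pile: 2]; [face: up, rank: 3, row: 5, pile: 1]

Negative, Positive, Negative, Negative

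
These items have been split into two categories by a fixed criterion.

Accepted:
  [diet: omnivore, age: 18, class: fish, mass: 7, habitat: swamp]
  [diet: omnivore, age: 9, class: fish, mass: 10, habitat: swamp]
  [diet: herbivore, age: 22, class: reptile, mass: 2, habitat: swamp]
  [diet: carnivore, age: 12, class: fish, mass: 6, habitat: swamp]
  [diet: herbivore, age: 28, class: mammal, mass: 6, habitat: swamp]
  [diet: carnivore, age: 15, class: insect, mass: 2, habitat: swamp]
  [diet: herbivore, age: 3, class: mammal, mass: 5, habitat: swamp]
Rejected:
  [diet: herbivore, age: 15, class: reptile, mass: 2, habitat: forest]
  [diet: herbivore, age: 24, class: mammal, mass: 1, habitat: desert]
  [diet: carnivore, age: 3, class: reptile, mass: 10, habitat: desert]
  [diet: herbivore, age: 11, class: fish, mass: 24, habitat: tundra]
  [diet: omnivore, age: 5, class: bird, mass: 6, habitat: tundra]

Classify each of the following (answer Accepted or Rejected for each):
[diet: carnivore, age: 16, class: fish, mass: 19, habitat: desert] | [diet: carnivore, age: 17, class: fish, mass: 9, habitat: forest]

The common property of the 'Accepted' items is: habitat is swamp. No 'Rejected' item has it.
[diet: carnivore, age: 16, class: fish, mass: 19, habitat: desert]: habitat is desert — does not pass, so Rejected.
[diet: carnivore, age: 17, class: fish, mass: 9, habitat: forest]: habitat is forest — does not pass, so Rejected.

Rejected, Rejected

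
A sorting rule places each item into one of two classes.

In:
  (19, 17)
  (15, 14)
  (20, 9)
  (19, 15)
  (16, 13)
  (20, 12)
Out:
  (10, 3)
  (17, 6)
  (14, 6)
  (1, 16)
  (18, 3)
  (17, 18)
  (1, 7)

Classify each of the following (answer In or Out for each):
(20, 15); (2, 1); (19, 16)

The distinguishing property — first > second AND sum ≥ 29 — holds for all the 'In' cases and none of the 'Out' cases.
(20, 15): 20 > 15, 20+15 = 35 — qualifies, so In. (2, 1): 2 > 1, 2+1 = 3 — lacks this property, so Out. (19, 16): 19 > 16, 19+16 = 35 — qualifies, so In.

In, Out, In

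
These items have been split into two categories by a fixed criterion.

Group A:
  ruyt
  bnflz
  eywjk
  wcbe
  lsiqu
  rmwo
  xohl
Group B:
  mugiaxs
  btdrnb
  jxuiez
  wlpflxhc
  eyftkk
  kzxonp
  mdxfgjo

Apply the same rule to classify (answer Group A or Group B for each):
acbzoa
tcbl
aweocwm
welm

Group B, Group A, Group B, Group A

Rule: length ≤ 5. This holds for each 'Group A' example and fails for each 'Group B' one.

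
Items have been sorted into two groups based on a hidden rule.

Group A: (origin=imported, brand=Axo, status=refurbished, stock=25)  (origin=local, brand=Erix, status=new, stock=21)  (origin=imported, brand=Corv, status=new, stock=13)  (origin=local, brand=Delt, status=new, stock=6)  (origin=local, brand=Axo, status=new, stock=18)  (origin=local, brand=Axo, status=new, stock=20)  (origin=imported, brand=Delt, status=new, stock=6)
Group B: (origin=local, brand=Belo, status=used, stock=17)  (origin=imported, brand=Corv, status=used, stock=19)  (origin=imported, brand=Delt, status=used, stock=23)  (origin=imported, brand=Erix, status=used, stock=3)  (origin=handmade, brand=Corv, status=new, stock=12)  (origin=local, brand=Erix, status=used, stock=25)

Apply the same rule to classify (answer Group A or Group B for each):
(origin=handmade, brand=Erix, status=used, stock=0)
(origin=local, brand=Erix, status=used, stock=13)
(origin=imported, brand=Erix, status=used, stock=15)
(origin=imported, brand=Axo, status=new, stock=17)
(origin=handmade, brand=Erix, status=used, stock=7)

The common property of the 'Group A' items is: status is not used AND stock ≠ 12. No 'Group B' item has it.
(origin=handmade, brand=Erix, status=used, stock=0): status is used, stock = 0 — lacks this property, so Group B. (origin=local, brand=Erix, status=used, stock=13): status is used, stock = 13 — lacks this property, so Group B. (origin=imported, brand=Erix, status=used, stock=15): status is used, stock = 15 — lacks this property, so Group B. (origin=imported, brand=Axo, status=new, stock=17): status is new, stock = 17 — fits, so Group A. (origin=handmade, brand=Erix, status=used, stock=7): status is used, stock = 7 — lacks this property, so Group B.

Group B, Group B, Group B, Group A, Group B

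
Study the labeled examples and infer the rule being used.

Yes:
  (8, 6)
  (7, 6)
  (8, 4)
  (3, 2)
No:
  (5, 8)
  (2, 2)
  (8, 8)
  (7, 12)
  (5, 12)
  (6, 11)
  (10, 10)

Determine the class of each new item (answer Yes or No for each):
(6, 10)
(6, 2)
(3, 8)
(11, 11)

No, Yes, No, No

The rule appears to be: first > second.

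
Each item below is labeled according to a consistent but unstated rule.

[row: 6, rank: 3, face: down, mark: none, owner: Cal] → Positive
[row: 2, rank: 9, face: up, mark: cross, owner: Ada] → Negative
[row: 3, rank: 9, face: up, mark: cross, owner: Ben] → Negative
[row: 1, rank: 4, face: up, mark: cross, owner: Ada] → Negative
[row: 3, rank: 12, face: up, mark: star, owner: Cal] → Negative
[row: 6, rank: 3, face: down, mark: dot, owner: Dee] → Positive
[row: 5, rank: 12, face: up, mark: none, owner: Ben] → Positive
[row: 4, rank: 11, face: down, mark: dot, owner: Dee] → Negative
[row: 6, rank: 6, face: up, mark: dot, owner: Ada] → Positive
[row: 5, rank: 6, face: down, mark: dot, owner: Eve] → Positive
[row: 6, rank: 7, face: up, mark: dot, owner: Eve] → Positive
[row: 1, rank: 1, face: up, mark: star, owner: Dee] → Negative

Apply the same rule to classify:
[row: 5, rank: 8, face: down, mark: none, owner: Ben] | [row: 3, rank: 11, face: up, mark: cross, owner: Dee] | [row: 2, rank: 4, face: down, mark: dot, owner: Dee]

Positive, Negative, Negative

Every 'Positive' example satisfies: row ≥ 5. None of the 'Negative' examples do.
[row: 5, rank: 8, face: down, mark: none, owner: Ben]: row = 5 — satisfies this, so Positive. [row: 3, rank: 11, face: up, mark: cross, owner: Dee]: row = 3 — doesn't qualify, so Negative. [row: 2, rank: 4, face: down, mark: dot, owner: Dee]: row = 2 — doesn't qualify, so Negative.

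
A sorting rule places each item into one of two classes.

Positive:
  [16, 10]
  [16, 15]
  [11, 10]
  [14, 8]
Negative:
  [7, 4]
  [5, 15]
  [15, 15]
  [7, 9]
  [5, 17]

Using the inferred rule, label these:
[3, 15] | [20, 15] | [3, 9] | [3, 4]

One predicate separates the groups cleanly: first > second AND sum ≥ 16.
[3, 15]: 3 < 15, 3+15 = 18, does not pass → Negative. [20, 15]: 20 > 15, 20+15 = 35, checks out → Positive. [3, 9]: 3 < 9, 3+9 = 12, does not pass → Negative. [3, 4]: 3 < 4, 3+4 = 7, does not pass → Negative.

Negative, Positive, Negative, Negative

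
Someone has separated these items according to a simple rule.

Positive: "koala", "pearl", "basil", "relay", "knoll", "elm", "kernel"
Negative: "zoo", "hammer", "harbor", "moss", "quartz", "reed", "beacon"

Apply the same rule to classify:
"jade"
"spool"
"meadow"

Negative, Positive, Negative

The distinguishing property — contains 'l' — holds for all the 'Positive' cases and none of the 'Negative' cases.
"jade": no 'l' — fails the rule, so Negative. "spool": has 'l' — matches, so Positive. "meadow": no 'l' — fails the rule, so Negative.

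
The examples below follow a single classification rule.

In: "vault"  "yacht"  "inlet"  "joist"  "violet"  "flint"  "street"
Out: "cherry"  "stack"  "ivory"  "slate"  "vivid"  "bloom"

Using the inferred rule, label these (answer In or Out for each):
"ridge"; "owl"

Out, Out

Looking at the examples, the only property every 'In' case has and every 'Out' case lacks is: ends with 't'.
"ridge": Out (ends with 'e'). "owl": Out (ends with 'l').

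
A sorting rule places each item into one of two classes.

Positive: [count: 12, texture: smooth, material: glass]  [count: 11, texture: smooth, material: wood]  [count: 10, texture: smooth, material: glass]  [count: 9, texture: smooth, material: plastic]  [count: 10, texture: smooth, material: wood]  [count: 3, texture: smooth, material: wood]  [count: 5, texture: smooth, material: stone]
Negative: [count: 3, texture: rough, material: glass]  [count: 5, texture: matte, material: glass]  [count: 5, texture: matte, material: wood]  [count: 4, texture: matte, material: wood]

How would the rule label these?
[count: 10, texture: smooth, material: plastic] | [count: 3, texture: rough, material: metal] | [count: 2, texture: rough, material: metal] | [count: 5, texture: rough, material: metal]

Positive, Negative, Negative, Negative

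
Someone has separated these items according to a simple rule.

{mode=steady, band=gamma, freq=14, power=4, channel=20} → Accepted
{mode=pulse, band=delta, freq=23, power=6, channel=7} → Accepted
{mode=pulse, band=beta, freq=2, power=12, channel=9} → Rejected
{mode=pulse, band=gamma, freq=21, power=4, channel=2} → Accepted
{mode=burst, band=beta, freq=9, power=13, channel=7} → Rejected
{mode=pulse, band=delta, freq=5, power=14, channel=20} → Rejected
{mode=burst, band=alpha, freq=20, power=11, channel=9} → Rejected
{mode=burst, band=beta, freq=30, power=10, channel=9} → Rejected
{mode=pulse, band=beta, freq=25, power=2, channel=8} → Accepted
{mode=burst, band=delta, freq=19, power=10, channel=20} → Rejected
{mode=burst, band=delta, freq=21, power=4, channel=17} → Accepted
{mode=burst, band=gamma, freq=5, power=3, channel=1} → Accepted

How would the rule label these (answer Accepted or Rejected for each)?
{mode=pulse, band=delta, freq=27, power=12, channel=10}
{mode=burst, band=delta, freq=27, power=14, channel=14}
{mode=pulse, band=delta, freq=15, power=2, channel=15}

One predicate separates the groups cleanly: power ≤ 6.
Rejected: {mode=pulse, band=delta, freq=27, power=12, channel=10}, since power = 12.
Rejected: {mode=burst, band=delta, freq=27, power=14, channel=14}, since power = 14.
Accepted: {mode=pulse, band=delta, freq=15, power=2, channel=15}, since power = 2.

Rejected, Rejected, Accepted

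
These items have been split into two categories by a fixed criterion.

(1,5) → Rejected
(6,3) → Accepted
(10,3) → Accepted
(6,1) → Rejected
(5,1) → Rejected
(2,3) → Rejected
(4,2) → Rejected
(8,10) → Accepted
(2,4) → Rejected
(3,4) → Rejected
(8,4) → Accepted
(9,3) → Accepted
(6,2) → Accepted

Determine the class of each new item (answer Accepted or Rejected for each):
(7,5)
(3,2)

Accepted, Rejected

The classifier is using: sum ≥ 8.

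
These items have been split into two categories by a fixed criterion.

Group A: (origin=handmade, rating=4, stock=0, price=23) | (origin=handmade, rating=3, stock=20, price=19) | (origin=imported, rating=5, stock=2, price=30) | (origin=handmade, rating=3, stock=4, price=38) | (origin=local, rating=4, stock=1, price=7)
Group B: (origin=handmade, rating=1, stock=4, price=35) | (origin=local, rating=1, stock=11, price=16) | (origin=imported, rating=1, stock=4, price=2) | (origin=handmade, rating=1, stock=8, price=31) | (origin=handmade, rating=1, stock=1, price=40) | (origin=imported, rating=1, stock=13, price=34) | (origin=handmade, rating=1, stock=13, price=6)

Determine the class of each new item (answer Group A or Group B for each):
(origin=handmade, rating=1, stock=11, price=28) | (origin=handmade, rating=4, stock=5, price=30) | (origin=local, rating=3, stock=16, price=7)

Group B, Group A, Group A

Every 'Group A' example satisfies: rating ≥ 3. None of the 'Group B' examples do.
(origin=handmade, rating=1, stock=11, price=28): Group B (rating = 1).
(origin=handmade, rating=4, stock=5, price=30): Group A (rating = 4).
(origin=local, rating=3, stock=16, price=7): Group A (rating = 3).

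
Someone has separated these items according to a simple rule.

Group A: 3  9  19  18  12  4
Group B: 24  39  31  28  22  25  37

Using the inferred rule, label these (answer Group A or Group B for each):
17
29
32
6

All 'Group A' examples share one property — at most 19 — and every 'Group B' example lacks it.
17: 17 ≤ 19, checks out → Group A.
29: 29 > 19, does not pass → Group B.
32: 32 > 19, does not pass → Group B.
6: 6 ≤ 19, checks out → Group A.

Group A, Group B, Group B, Group A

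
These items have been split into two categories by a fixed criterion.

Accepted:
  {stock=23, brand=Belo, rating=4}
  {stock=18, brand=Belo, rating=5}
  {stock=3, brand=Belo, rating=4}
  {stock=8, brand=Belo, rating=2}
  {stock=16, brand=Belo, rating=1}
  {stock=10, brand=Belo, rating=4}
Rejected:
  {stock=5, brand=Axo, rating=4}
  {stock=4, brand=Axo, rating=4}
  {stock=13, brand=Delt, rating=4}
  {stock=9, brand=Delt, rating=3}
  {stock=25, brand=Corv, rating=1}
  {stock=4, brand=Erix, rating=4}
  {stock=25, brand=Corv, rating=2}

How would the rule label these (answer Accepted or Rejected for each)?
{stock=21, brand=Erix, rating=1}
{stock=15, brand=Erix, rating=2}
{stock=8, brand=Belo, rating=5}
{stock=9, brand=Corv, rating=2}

Rejected, Rejected, Accepted, Rejected

'Accepted' ⟺ brand is Belo.
Rejected: {stock=21, brand=Erix, rating=1}, since brand is Erix. Rejected: {stock=15, brand=Erix, rating=2}, since brand is Erix. Accepted: {stock=8, brand=Belo, rating=5}, since brand is Belo. Rejected: {stock=9, brand=Corv, rating=2}, since brand is Corv.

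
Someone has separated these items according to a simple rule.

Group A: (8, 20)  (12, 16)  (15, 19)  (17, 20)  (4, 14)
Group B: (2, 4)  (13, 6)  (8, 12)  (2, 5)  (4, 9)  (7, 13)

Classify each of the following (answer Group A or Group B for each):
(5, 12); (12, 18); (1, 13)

Group B, Group A, Group B

The rule appears to be: second ≥ 14.
(5, 12): second 12 — does not fit, so Group B. (12, 18): second 18 — meets the rule, so Group A. (1, 13): second 13 — does not fit, so Group B.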